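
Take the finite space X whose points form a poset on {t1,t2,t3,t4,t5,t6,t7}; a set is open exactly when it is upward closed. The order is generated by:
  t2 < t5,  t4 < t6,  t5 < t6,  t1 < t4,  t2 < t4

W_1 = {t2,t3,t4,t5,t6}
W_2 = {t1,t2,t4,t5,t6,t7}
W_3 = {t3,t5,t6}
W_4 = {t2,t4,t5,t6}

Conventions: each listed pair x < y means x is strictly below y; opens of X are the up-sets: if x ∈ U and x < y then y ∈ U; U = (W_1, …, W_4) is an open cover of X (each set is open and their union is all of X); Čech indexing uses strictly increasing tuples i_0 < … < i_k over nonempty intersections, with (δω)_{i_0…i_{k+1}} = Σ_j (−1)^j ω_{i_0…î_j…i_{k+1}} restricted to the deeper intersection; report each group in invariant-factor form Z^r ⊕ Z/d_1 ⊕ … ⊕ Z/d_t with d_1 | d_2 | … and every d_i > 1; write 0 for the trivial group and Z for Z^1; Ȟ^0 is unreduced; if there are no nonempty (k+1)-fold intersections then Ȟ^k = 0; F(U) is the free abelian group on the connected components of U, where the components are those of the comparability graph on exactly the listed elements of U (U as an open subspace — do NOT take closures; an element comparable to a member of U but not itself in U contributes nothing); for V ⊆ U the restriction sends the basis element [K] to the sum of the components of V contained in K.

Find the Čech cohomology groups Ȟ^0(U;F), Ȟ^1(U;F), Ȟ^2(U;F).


Ȟ^0(U;F) ≅ Z^3, Ȟ^1(U;F) ≅ 0 and Ȟ^2(U;F) ≅ 0

nonempty intersections:
  W12={t2,t4,t5,t6} W13={t3,t5,t6} W14={t2,t4,t5,t6} W23={t5,t6} W24={t2,t4,t5,t6} W34={t5,t6}
  W123={t5,t6} W124={t2,t4,t5,t6} W134={t5,t6} W234={t5,t6}
  W1234={t5,t6}
components per intersection:
  W1: {t2,t4,t5,t6} {t3}
  W2: {t1,t2,t4,t5,t6} {t7}
  W3: {t3} {t5,t6}
  W4: {t2,t4,t5,t6}
  W12: {t2,t4,t5,t6}
  W13: {t3} {t5,t6}
  W14: {t2,t4,t5,t6}
  W23: {t5,t6}
  W24: {t2,t4,t5,t6}
  W34: {t5,t6}
  W123: {t5,t6}
  W124: {t2,t4,t5,t6}
  W134: {t5,t6}
  W234: {t5,t6}
  W1234: {t5,t6}
C dims 7,7,4,1; δ0: rk 4, SNF 1^4; δ1: rk 3, SNF 1^3; δ2: rk 1, SNF 1^1
Ȟ^0: (7−4)−0=3 ⇒ Z^3
Ȟ^1: (7−3)−4=0 ⇒ 0
Ȟ^2: (4−1)−3=0 ⇒ 0


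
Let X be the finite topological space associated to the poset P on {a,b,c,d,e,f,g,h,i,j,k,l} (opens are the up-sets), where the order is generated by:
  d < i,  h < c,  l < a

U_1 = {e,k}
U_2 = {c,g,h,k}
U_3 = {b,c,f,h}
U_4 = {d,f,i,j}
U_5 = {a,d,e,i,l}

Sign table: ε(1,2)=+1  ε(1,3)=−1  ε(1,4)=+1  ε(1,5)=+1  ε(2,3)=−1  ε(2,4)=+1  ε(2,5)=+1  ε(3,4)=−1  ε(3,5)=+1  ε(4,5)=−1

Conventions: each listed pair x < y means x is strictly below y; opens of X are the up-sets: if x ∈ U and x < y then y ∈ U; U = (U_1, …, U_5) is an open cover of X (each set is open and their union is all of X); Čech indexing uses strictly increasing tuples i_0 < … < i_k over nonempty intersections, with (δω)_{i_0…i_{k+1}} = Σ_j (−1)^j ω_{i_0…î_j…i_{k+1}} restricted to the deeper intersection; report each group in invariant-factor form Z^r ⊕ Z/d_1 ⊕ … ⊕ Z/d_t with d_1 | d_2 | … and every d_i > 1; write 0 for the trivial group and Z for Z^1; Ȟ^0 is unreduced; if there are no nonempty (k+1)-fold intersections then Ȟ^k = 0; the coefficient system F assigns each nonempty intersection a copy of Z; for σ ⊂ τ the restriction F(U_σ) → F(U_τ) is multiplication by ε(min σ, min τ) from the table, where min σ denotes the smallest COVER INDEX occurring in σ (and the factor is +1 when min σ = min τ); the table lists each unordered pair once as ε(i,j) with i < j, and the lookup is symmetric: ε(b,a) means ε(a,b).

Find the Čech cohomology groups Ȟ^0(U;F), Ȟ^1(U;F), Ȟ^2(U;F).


Ȟ^0 ≅ 0,  Ȟ^1 ≅ Z/2,  Ȟ^2 ≅ 0

nerve of the cover:
  U12={k} U15={e} U23={c,h} U34={f} U45={d,i}
C dims 5,5; δ0: rk 5, SNF 1^4·2
Ȟ^0 = (5 − 5) − 0 = 0, so Ȟ^0 ≅ 0
Ȟ^1 = (5 − 0) − 5 = 0 plus torsion [2], so Ȟ^1 ≅ Z/2
Ȟ^2 = (0 − 0) − 0 = 0, so Ȟ^2 ≅ 0


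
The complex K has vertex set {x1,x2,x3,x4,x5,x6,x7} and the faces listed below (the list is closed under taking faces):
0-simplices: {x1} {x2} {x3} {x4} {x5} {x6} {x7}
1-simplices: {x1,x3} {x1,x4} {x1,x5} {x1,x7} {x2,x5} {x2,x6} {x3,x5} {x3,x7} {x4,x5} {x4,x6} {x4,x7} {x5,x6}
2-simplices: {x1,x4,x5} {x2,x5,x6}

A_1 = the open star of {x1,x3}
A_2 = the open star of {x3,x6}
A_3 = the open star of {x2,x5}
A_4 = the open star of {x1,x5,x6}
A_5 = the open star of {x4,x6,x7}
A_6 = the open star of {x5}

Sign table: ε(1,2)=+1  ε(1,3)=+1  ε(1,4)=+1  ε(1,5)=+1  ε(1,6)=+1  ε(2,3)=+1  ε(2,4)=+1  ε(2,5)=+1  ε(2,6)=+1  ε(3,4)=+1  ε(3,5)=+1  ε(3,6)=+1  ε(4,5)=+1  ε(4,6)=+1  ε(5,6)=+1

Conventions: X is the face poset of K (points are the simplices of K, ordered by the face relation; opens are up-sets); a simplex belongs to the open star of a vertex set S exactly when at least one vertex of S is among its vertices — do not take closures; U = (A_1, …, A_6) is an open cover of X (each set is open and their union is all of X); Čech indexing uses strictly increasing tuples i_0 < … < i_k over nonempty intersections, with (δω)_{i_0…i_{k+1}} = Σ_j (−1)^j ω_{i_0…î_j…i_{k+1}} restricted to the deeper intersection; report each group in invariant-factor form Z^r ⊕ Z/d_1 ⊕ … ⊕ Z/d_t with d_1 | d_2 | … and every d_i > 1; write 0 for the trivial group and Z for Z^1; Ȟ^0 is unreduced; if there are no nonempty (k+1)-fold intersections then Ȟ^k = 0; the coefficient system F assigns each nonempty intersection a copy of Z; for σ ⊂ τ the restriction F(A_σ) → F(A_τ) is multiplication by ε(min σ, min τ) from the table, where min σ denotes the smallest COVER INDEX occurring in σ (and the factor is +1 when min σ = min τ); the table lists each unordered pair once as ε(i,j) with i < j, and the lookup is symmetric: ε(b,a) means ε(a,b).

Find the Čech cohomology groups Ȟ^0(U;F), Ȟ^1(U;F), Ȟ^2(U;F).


nerve simplices:
  A1={{x1},{x3},{x1,x3},{x1,x4},{x1,x5},{x1,x7},{x3,x5},{x3,x7},{x1,x4,x5}} A2={{x3},{x6},{x1,x3},{x2,x6},{x3,x5},{x3,x7},{x4,x6},{x5,x6},{x2,x5,x6}} A3={{x2},{x5},{x1,x5},{x2,x5},{x2,x6},{x3,x5},{x4,x5},{x5,x6},{x1,x4,x5},{x2,x5,x6}} A4={{x1},{x5},{x6},{x1,x3},{x1,x4},{x1,x5},{x1,x7},{x2,x5},{x2,x6},{x3,x5},{x4,x5},{x4,x6},{x5,x6},{x1,x4,x5},{x2,x5,x6}} A5={{x4},{x6},{x7},{x1,x4},{x1,x7},{x2,x6},{x3,x7},{x4,x5},{x4,x6},{x4,x7},{x5,x6},{x1,x4,x5},{x2,x5,x6}} A6={{x5},{x1,x5},{x2,x5},{x3,x5},{x4,x5},{x5,x6},{x1,x4,x5},{x2,x5,x6}}
  A12={{x3},{x1,x3},{x3,x5},{x3,x7}} A13={{x1,x5},{x3,x5},{x1,x4,x5}} A14={{x1},{x1,x3},{x1,x4},{x1,x5},{x1,x7},{x3,x5},{x1,x4,x5}} A15={{x1,x4},{x1,x7},{x3,x7},{x1,x4,x5}} A16={{x1,x5},{x3,x5},{x1,x4,x5}} A23={{x2,x6},{x3,x5},{x5,x6},{x2,x5,x6}} A24={{x6},{x1,x3},{x2,x6},{x3,x5},{x4,x6},{x5,x6},{x2,x5,x6}} A25={{x6},{x2,x6},{x3,x7},{x4,x6},{x5,x6},{x2,x5,x6}} A26={{x3,x5},{x5,x6},{x2,x5,x6}} A34={{x5},{x1,x5},{x2,x5},{x2,x6},{x3,x5},{x4,x5},{x5,x6},{x1,x4,x5},{x2,x5,x6}} A35={{x2,x6},{x4,x5},{x5,x6},{x1,x4,x5},{x2,x5,x6}} A36={{x5},{x1,x5},{x2,x5},{x3,x5},{x4,x5},{x5,x6},{x1,x4,x5},{x2,x5,x6}} A45={{x6},{x1,x4},{x1,x7},{x2,x6},{x4,x5},{x4,x6},{x5,x6},{x1,x4,x5},{x2,x5,x6}} A46={{x5},{x1,x5},{x2,x5},{x3,x5},{x4,x5},{x5,x6},{x1,x4,x5},{x2,x5,x6}} A56={{x4,x5},{x5,x6},{x1,x4,x5},{x2,x5,x6}}
  A123={{x3,x5}} A124={{x1,x3},{x3,x5}} A125={{x3,x7}} A126={{x3,x5}} A134={{x1,x5},{x3,x5},{x1,x4,x5}} A135={{x1,x4,x5}} A136={{x1,x5},{x3,x5},{x1,x4,x5}} A145={{x1,x4},{x1,x7},{x1,x4,x5}} A146={{x1,x5},{x3,x5},{x1,x4,x5}} A156={{x1,x4,x5}} A234={{x2,x6},{x3,x5},{x5,x6},{x2,x5,x6}} A235={{x2,x6},{x5,x6},{x2,x5,x6}} A236={{x3,x5},{x5,x6},{x2,x5,x6}} A245={{x6},{x2,x6},{x4,x6},{x5,x6},{x2,x5,x6}} A246={{x3,x5},{x5,x6},{x2,x5,x6}} A256={{x5,x6},{x2,x5,x6}} A345={{x2,x6},{x4,x5},{x5,x6},{x1,x4,x5},{x2,x5,x6}} A346={{x5},{x1,x5},{x2,x5},{x3,x5},{x4,x5},{x5,x6},{x1,x4,x5},{x2,x5,x6}} A356={{x4,x5},{x5,x6},{x1,x4,x5},{x2,x5,x6}} A456={{x4,x5},{x5,x6},{x1,x4,x5},{x2,x5,x6}}
  A1234={{x3,x5}} A1236={{x3,x5}} A1246={{x3,x5}} A1345={{x1,x4,x5}} A1346={{x1,x5},{x3,x5},{x1,x4,x5}} A1356={{x1,x4,x5}} A1456={{x1,x4,x5}} A2345={{x2,x6},{x5,x6},{x2,x5,x6}} A2346={{x3,x5},{x5,x6},{x2,x5,x6}} A2356={{x5,x6},{x2,x5,x6}} A2456={{x5,x6},{x2,x5,x6}} A3456={{x4,x5},{x5,x6},{x1,x4,x5},{x2,x5,x6}}
  A12346={{x3,x5}} A13456={{x1,x4,x5}} A23456={{x5,x6},{x2,x5,x6}}
C dims 6,15,20,12; δ0: rk 5, SNF 1^5; δ1: rk 10, SNF 1^10; δ2: rk 9, SNF 1^9
degree 0: 6−5−0 = 1 → Ȟ^0 ≅ Z
degree 1: 15−10−5 = 0 → Ȟ^1 ≅ 0
degree 2: 20−9−10 = 1 → Ȟ^2 ≅ Z

Ȟ^0 ≅ Z; Ȟ^1 ≅ 0; Ȟ^2 ≅ Z


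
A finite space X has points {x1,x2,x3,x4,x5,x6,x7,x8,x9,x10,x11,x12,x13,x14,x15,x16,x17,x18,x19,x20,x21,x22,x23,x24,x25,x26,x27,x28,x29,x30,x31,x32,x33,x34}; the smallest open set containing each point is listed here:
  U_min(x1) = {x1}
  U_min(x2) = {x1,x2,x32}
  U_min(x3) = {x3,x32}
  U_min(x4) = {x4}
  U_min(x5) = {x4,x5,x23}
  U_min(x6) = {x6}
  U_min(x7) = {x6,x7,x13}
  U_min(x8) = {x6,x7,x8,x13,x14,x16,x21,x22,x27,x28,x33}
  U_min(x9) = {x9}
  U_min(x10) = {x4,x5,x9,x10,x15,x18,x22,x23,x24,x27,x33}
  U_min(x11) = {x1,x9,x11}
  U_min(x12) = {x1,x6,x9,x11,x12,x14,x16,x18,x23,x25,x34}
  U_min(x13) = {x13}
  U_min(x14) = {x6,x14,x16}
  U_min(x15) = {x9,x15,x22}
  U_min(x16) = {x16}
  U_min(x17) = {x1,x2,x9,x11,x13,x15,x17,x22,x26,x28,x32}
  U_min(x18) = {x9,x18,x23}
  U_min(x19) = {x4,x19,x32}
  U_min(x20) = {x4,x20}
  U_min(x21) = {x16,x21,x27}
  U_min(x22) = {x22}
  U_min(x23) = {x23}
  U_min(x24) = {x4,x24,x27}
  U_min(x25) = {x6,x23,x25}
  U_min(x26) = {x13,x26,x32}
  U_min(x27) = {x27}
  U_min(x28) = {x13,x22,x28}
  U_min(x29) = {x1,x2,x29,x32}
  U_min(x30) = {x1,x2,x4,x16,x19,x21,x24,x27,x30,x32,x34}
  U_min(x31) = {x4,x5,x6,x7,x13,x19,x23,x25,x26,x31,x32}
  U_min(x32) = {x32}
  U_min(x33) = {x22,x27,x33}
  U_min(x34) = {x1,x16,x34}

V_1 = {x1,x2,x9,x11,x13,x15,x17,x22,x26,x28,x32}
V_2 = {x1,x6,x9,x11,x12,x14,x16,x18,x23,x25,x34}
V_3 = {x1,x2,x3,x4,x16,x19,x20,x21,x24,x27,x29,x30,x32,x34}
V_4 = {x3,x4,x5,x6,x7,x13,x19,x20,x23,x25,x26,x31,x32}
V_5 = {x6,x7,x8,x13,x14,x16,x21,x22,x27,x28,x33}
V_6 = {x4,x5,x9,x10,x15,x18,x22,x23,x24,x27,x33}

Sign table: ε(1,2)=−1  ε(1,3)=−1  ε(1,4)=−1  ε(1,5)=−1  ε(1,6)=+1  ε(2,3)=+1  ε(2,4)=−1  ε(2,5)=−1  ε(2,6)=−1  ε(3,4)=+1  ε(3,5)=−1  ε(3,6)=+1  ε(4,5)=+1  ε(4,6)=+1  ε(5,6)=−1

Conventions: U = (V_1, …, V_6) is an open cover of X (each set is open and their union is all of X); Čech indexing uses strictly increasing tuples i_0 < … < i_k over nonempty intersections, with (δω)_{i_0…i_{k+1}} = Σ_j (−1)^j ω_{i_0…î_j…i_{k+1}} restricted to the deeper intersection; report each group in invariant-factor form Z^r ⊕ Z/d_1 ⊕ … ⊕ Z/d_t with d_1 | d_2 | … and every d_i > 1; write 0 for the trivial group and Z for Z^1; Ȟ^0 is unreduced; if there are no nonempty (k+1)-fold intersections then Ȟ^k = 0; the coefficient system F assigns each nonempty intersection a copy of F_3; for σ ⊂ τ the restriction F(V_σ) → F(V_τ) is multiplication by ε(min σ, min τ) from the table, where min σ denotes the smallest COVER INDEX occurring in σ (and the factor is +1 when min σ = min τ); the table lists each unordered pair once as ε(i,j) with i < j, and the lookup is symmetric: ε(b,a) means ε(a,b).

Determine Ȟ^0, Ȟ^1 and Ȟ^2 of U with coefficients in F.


Ȟ^0(U;F) ≅ 0, Ȟ^1(U;F) ≅ 0, Ȟ^2(U;F) ≅ Z/3

nonempty intersections:
  V12={x1,x9,x11} V13={x1,x2,x32} V14={x13,x26,x32} V15={x13,x22,x28} V16={x9,x15,x22} V23={x1,x16,x34} V24={x6,x23,x25} V25={x6,x14,x16} V26={x9,x18,x23} V34={x3,x4,x19,x20,x32} V35={x16,x21,x27} V36={x4,x24,x27} V45={x6,x7,x13} V46={x4,x5,x23} V56={x22,x27,x33}
  V123={x1} V126={x9} V134={x32} V145={x13} V156={x22} V235={x16} V245={x6} V246={x23} V346={x4} V356={x27}
C dims 6,15,10; δ0: rk_F3 6; δ1: rk_F3 9
Ȟ^0: (6−6)−0=0 ⇒ 0
Ȟ^1: (15−9)−6=0 ⇒ 0
Ȟ^2: (10−0)−9=1 ⇒ Z/3


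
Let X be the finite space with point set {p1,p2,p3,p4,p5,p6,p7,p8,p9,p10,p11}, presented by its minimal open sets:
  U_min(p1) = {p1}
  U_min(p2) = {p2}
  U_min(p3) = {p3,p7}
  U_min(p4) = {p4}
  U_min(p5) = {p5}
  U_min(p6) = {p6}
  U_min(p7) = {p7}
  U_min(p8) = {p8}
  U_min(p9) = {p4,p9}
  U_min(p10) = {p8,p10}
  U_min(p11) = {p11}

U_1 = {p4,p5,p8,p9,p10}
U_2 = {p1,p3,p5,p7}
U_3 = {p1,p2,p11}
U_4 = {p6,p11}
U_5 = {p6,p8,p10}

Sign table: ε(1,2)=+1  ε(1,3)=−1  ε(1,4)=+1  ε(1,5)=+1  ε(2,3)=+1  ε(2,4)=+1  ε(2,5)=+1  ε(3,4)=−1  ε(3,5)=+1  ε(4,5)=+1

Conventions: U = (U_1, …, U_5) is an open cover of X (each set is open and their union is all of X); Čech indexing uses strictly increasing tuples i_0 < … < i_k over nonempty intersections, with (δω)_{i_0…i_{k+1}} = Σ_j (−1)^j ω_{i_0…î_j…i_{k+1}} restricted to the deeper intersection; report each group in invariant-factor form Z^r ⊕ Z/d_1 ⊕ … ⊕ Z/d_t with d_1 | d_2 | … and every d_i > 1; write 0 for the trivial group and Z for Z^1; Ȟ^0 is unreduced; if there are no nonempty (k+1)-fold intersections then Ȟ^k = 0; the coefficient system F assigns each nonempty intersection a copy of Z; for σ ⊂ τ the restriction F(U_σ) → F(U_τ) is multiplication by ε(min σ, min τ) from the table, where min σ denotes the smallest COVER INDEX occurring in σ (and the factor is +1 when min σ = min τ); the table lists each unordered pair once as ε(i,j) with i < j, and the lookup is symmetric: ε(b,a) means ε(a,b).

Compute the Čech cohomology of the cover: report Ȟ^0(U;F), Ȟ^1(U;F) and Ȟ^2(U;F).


Ȟ^0 ≅ 0, Ȟ^1 ≅ Z/2, Ȟ^2 ≅ 0

nerve of the cover:
  U12={p5} U15={p8,p10} U23={p1} U34={p11} U45={p6}
C dims 5,5; δ0: rk 5, SNF 1^4·2
Ȟ^0 = (5 − 5) − 0 = 0, so Ȟ^0 ≅ 0
Ȟ^1 = (5 − 0) − 5 = 0 plus torsion [2], so Ȟ^1 ≅ Z/2
Ȟ^2 = (0 − 0) − 0 = 0, so Ȟ^2 ≅ 0


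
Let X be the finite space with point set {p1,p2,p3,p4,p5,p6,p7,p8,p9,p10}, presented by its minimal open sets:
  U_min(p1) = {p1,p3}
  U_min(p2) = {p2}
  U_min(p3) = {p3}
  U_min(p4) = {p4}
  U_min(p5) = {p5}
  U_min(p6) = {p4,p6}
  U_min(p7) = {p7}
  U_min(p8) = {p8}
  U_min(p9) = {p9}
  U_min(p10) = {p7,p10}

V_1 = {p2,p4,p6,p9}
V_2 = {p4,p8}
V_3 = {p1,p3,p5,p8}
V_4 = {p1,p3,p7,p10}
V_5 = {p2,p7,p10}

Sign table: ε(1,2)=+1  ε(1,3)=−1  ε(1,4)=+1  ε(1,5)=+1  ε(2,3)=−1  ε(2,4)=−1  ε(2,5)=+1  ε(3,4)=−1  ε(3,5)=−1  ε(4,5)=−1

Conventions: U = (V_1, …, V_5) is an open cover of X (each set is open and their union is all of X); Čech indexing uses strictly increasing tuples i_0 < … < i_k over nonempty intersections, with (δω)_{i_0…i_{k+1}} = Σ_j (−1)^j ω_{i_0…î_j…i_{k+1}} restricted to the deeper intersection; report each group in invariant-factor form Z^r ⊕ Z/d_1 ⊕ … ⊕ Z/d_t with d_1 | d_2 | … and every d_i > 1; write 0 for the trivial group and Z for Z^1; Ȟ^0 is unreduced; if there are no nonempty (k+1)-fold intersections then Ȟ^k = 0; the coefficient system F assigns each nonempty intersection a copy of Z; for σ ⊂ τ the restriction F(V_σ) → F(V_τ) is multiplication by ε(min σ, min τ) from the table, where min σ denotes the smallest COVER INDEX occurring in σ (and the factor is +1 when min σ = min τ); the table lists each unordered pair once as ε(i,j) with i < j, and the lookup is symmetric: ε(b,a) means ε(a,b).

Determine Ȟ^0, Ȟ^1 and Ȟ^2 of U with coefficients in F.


nerve simplices:
  V12={p4} V15={p2} V23={p8} V34={p1,p3} V45={p7,p10}
C dims 5,5; δ0: rk 5, SNF 1^4·2
degree 0: 5−5−0 = 0 → Ȟ^0 ≅ 0
degree 1: 5−0−5 = 0 plus torsion [2] → Ȟ^1 ≅ Z/2
degree 2: 0−0−0 = 0 → Ȟ^2 ≅ 0

Ȟ^0(U;F) ≅ 0, Ȟ^1(U;F) ≅ Z/2 and Ȟ^2(U;F) ≅ 0


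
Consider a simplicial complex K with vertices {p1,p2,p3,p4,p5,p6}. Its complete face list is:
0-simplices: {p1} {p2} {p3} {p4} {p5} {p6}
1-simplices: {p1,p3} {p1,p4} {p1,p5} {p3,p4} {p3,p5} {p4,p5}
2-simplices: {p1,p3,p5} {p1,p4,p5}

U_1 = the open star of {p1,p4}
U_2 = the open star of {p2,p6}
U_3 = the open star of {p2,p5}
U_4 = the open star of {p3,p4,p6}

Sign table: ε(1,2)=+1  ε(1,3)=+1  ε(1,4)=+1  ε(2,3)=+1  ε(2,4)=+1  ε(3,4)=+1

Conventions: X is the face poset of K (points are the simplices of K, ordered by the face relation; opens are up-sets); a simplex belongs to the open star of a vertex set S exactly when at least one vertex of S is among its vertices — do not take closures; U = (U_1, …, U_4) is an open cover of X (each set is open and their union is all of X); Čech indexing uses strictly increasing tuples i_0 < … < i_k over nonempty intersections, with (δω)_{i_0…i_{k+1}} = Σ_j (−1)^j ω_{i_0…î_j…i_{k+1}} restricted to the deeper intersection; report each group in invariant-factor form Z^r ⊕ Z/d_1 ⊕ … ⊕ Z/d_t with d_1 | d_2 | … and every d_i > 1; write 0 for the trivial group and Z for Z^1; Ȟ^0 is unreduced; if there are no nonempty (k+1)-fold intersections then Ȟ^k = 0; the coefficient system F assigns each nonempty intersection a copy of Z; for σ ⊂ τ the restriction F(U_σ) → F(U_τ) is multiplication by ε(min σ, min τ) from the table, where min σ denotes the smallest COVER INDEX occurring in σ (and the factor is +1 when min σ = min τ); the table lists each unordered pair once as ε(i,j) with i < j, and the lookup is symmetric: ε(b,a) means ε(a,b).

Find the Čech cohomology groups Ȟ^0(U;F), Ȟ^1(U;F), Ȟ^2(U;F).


Ȟ^0(U;F) ≅ Z, Ȟ^1(U;F) ≅ Z and Ȟ^2(U;F) ≅ 0

nonempty intersections:
  U1={{p1},{p4},{p1,p3},{p1,p4},{p1,p5},{p3,p4},{p4,p5},{p1,p3,p5},{p1,p4,p5}} U2={{p2},{p6}} U3={{p2},{p5},{p1,p5},{p3,p5},{p4,p5},{p1,p3,p5},{p1,p4,p5}} U4={{p3},{p4},{p6},{p1,p3},{p1,p4},{p3,p4},{p3,p5},{p4,p5},{p1,p3,p5},{p1,p4,p5}}
  U13={{p1,p5},{p4,p5},{p1,p3,p5},{p1,p4,p5}} U14={{p4},{p1,p3},{p1,p4},{p3,p4},{p4,p5},{p1,p3,p5},{p1,p4,p5}} U23={{p2}} U24={{p6}} U34={{p3,p5},{p4,p5},{p1,p3,p5},{p1,p4,p5}}
  U134={{p4,p5},{p1,p3,p5},{p1,p4,p5}}
C dims 4,5,1; δ0: rk 3, SNF 1^3; δ1: rk 1, SNF 1^1
Ȟ^0: (4−3)−0=1 ⇒ Z
Ȟ^1: (5−1)−3=1 ⇒ Z
Ȟ^2: (1−0)−1=0 ⇒ 0


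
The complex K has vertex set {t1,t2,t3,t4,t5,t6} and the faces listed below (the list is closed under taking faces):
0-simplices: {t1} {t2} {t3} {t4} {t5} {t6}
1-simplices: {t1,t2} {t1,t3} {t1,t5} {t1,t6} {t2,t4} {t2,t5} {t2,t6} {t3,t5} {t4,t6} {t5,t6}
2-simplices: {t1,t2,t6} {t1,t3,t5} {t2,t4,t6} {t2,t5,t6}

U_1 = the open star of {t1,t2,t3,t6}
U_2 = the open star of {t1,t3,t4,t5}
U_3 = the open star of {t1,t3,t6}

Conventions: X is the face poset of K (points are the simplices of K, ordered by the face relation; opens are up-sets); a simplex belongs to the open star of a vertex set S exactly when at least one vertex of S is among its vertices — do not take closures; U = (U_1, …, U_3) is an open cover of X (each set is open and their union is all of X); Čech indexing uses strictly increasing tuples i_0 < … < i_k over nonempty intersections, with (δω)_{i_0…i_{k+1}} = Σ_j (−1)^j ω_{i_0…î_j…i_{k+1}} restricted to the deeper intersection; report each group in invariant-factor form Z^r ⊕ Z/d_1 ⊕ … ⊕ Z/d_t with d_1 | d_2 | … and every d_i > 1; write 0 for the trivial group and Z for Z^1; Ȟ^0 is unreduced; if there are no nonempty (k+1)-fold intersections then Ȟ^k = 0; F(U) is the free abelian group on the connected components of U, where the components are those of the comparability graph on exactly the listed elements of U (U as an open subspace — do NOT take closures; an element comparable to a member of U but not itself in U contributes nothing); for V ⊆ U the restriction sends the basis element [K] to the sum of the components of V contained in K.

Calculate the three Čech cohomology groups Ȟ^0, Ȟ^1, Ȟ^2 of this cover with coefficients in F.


Ȟ^0 = Z, Ȟ^1 = Z and Ȟ^2 = 0

nerve of the cover:
  U1={{t1},{t2},{t3},{t6},{t1,t2},{t1,t3},{t1,t5},{t1,t6},{t2,t4},{t2,t5},{t2,t6},{t3,t5},{t4,t6},{t5,t6},{t1,t2,t6},{t1,t3,t5},{t2,t4,t6},{t2,t5,t6}} U2={{t1},{t3},{t4},{t5},{t1,t2},{t1,t3},{t1,t5},{t1,t6},{t2,t4},{t2,t5},{t3,t5},{t4,t6},{t5,t6},{t1,t2,t6},{t1,t3,t5},{t2,t4,t6},{t2,t5,t6}} U3={{t1},{t3},{t6},{t1,t2},{t1,t3},{t1,t5},{t1,t6},{t2,t6},{t3,t5},{t4,t6},{t5,t6},{t1,t2,t6},{t1,t3,t5},{t2,t4,t6},{t2,t5,t6}}
  U12={{t1},{t3},{t1,t2},{t1,t3},{t1,t5},{t1,t6},{t2,t4},{t2,t5},{t3,t5},{t4,t6},{t5,t6},{t1,t2,t6},{t1,t3,t5},{t2,t4,t6},{t2,t5,t6}} U13={{t1},{t3},{t6},{t1,t2},{t1,t3},{t1,t5},{t1,t6},{t2,t6},{t3,t5},{t4,t6},{t5,t6},{t1,t2,t6},{t1,t3,t5},{t2,t4,t6},{t2,t5,t6}} U23={{t1},{t3},{t1,t2},{t1,t3},{t1,t5},{t1,t6},{t3,t5},{t4,t6},{t5,t6},{t1,t2,t6},{t1,t3,t5},{t2,t4,t6},{t2,t5,t6}}
  U123={{t1},{t3},{t1,t2},{t1,t3},{t1,t5},{t1,t6},{t3,t5},{t4,t6},{t5,t6},{t1,t2,t6},{t1,t3,t5},{t2,t4,t6},{t2,t5,t6}}
components per intersection:
  U1: {{t1},{t2},{t3},{t6},{t1,t2},{t1,t3},{t1,t5},{t1,t6},{t2,t4},{t2,t5},{t2,t6},{t3,t5},{t4,t6},{t5,t6},{t1,t2,t6},{t1,t3,t5},{t2,t4,t6},{t2,t5,t6}}
  U2: {{t1},{t3},{t5},{t1,t2},{t1,t3},{t1,t5},{t1,t6},{t2,t5},{t3,t5},{t5,t6},{t1,t2,t6},{t1,t3,t5},{t2,t5,t6}} {{t4},{t2,t4},{t4,t6},{t2,t4,t6}}
  U3: {{t1},{t3},{t6},{t1,t2},{t1,t3},{t1,t5},{t1,t6},{t2,t6},{t3,t5},{t4,t6},{t5,t6},{t1,t2,t6},{t1,t3,t5},{t2,t4,t6},{t2,t5,t6}}
  U12: {{t1},{t3},{t1,t2},{t1,t3},{t1,t5},{t1,t6},{t3,t5},{t1,t2,t6},{t1,t3,t5}} {{t2,t4},{t4,t6},{t2,t4,t6}} {{t2,t5},{t5,t6},{t2,t5,t6}}
  U13: {{t1},{t3},{t6},{t1,t2},{t1,t3},{t1,t5},{t1,t6},{t2,t6},{t3,t5},{t4,t6},{t5,t6},{t1,t2,t6},{t1,t3,t5},{t2,t4,t6},{t2,t5,t6}}
  U23: {{t1},{t3},{t1,t2},{t1,t3},{t1,t5},{t1,t6},{t3,t5},{t1,t2,t6},{t1,t3,t5}} {{t4,t6},{t2,t4,t6}} {{t5,t6},{t2,t5,t6}}
  U123: {{t1},{t3},{t1,t2},{t1,t3},{t1,t5},{t1,t6},{t3,t5},{t1,t2,t6},{t1,t3,t5}} {{t4,t6},{t2,t4,t6}} {{t5,t6},{t2,t5,t6}}
C dims 4,7,3; δ0: rk 3, SNF 1^3; δ1: rk 3, SNF 1^3
Ȟ^0 = (4 − 3) − 0 = 1, so Ȟ^0 ≅ Z
Ȟ^1 = (7 − 3) − 3 = 1, so Ȟ^1 ≅ Z
Ȟ^2 = (3 − 0) − 3 = 0, so Ȟ^2 ≅ 0


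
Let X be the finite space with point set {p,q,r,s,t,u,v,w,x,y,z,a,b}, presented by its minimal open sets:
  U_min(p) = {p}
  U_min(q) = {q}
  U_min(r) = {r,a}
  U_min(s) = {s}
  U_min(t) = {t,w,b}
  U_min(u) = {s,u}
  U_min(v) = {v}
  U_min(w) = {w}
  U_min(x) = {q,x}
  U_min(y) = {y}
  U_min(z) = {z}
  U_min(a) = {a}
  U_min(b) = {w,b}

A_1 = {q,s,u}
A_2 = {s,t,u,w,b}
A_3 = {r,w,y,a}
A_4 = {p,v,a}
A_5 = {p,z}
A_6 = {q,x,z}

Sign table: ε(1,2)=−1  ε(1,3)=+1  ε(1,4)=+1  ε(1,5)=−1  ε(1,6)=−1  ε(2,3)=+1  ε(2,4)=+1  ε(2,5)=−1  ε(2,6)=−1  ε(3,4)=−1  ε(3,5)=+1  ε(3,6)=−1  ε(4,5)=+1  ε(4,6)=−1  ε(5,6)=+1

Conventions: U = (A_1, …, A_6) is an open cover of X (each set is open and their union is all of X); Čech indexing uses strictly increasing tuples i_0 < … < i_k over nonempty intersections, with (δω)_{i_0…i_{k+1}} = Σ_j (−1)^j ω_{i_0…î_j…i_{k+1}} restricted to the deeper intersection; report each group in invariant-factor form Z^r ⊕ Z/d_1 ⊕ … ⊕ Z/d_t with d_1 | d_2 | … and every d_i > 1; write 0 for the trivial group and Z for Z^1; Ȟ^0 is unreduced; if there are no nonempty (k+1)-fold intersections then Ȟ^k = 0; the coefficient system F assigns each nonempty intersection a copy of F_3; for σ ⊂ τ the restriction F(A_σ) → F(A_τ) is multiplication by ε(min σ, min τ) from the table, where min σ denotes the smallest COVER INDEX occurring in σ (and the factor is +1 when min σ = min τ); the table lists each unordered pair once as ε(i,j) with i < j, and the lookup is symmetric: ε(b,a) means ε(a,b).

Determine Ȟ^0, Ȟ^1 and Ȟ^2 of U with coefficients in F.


Ȟ^0 = 0; Ȟ^1 = 0; Ȟ^2 = 0

nerve simplices:
  A12={s,u} A16={q} A23={w} A34={a} A45={p} A56={z}
C dims 6,6; δ0: rk_F3 6
degree 0: 6−6−0 = 0 → Ȟ^0 ≅ 0
degree 1: 6−0−6 = 0 → Ȟ^1 ≅ 0
degree 2: 0−0−0 = 0 → Ȟ^2 ≅ 0


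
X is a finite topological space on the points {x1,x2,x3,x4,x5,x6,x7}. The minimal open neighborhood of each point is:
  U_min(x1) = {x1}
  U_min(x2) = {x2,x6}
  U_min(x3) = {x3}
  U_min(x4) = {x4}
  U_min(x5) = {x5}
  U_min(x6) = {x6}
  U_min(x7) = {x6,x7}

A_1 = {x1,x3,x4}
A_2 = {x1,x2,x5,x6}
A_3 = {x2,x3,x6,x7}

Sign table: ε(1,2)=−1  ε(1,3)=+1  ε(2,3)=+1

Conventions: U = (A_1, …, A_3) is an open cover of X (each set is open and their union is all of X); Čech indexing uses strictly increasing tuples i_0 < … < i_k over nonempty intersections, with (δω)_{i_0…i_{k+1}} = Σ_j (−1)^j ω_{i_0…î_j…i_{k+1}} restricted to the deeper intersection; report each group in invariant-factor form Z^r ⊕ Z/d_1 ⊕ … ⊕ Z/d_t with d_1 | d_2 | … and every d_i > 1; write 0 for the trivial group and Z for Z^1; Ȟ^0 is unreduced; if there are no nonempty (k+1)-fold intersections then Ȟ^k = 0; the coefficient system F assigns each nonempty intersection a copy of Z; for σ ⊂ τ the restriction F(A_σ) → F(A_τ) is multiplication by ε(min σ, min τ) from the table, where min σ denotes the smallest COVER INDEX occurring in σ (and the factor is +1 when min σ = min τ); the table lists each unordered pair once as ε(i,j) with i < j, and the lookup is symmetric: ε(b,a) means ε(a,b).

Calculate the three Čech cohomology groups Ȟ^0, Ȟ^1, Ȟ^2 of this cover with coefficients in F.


Ȟ^0(U;F) ≅ 0, Ȟ^1(U;F) ≅ Z/2, Ȟ^2(U;F) ≅ 0

cover nerve:
  A12={x1} A13={x3} A23={x2,x6}
C dims 3,3; δ0: rk 3, SNF 1^2·2
Ȟ^0: (3−3)−0=0 ⇒ 0
Ȟ^1: (3−0)−3=0 plus torsion [2] ⇒ Z/2
Ȟ^2: (0−0)−0=0 ⇒ 0


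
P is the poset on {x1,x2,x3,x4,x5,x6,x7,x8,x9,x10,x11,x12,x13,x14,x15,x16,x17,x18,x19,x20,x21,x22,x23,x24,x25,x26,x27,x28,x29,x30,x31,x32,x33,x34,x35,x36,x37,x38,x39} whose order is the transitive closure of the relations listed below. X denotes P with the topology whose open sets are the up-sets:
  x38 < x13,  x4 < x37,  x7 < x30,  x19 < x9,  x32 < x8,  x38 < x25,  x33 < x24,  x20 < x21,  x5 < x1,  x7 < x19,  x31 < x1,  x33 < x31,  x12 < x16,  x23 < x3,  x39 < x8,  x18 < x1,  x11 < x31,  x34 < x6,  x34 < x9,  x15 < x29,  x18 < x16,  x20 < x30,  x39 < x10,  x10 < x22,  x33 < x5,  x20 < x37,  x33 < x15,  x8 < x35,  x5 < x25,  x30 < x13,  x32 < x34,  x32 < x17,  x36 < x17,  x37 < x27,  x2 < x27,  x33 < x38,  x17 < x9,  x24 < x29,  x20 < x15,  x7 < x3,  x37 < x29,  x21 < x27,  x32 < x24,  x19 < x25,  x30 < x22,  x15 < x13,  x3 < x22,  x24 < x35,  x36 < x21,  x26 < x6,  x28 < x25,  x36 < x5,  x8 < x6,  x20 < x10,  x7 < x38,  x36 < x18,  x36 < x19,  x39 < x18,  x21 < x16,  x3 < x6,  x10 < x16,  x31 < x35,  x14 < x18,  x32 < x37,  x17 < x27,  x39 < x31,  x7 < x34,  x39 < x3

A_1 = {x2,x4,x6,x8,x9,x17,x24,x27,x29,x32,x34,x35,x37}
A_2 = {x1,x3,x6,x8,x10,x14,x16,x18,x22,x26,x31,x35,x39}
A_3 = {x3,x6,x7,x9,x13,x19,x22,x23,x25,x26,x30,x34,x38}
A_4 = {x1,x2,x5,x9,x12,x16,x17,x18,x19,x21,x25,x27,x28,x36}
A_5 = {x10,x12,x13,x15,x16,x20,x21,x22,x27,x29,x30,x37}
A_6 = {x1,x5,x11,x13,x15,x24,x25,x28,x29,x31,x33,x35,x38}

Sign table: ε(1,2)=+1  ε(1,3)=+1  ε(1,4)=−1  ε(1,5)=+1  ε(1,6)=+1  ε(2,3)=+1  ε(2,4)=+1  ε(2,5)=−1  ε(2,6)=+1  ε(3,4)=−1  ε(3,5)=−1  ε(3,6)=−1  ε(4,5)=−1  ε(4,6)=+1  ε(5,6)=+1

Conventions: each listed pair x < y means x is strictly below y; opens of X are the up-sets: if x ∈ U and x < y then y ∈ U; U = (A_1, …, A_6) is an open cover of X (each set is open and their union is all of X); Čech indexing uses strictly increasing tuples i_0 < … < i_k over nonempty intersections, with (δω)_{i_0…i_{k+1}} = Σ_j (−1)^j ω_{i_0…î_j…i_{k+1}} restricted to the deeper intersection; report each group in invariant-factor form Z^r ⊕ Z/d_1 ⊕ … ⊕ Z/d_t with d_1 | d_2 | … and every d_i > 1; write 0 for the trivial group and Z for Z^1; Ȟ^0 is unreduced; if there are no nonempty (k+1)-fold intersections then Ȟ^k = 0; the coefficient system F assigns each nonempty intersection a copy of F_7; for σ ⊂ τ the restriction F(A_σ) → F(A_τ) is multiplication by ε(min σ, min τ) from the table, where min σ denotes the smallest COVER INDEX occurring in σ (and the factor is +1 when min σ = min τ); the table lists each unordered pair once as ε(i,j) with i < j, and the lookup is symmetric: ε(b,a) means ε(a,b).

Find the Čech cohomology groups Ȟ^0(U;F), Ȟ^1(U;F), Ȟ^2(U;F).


intersection data:
  A12={x6,x8,x35} A13={x6,x9,x34} A14={x2,x9,x17,x27} A15={x27,x29,x37} A16={x24,x29,x35} A23={x3,x6,x22,x26} A24={x1,x16,x18} A25={x10,x16,x22} A26={x1,x31,x35} A34={x9,x19,x25} A35={x13,x22,x30} A36={x13,x25,x38} A45={x12,x16,x21,x27} A46={x1,x5,x25,x28} A56={x13,x15,x29}
  A123={x6} A126={x35} A134={x9} A145={x27} A156={x29} A235={x22} A245={x16} A246={x1} A346={x25} A356={x13}
C dims 6,15,10; δ0: rk_F7 6; δ1: rk_F7 9
Ȟ^0 = (6 − 6) − 0 = 0, so Ȟ^0 ≅ 0
Ȟ^1 = (15 − 9) − 6 = 0, so Ȟ^1 ≅ 0
Ȟ^2 = (10 − 0) − 9 = 1, so Ȟ^2 ≅ Z/7

Ȟ^0(U;F) ≅ 0, Ȟ^1(U;F) ≅ 0, Ȟ^2(U;F) ≅ Z/7


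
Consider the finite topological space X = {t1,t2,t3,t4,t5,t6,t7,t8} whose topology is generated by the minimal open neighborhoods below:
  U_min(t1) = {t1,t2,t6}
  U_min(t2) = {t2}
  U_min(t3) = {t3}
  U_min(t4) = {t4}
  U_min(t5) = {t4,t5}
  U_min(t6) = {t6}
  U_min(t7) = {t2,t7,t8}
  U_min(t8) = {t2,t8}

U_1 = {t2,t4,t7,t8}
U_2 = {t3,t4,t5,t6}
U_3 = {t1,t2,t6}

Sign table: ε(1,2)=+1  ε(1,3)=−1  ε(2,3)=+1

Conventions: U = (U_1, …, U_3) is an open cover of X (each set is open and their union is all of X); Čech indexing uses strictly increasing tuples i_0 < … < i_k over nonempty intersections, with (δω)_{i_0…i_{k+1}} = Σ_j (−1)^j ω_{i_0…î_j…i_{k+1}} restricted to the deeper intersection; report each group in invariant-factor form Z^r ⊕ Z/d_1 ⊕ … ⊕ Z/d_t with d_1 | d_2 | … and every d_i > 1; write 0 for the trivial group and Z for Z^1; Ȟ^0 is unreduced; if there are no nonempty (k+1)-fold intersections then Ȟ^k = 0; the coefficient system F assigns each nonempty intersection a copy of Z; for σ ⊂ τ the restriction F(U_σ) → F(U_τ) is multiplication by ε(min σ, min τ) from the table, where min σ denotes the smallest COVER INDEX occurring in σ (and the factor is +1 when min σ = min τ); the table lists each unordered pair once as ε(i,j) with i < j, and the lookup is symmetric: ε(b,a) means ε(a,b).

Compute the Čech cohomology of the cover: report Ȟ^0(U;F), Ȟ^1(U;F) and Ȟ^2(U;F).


nerve of the cover:
  U12={t4} U13={t2} U23={t6}
C dims 3,3; δ0: rk 3, SNF 1^2·2
Ȟ^0 = (3 − 3) − 0 = 0, so Ȟ^0 ≅ 0
Ȟ^1 = (3 − 0) − 3 = 0 plus torsion [2], so Ȟ^1 ≅ Z/2
Ȟ^2 = (0 − 0) − 0 = 0, so Ȟ^2 ≅ 0

Ȟ^0 = 0; Ȟ^1 = Z/2; Ȟ^2 = 0


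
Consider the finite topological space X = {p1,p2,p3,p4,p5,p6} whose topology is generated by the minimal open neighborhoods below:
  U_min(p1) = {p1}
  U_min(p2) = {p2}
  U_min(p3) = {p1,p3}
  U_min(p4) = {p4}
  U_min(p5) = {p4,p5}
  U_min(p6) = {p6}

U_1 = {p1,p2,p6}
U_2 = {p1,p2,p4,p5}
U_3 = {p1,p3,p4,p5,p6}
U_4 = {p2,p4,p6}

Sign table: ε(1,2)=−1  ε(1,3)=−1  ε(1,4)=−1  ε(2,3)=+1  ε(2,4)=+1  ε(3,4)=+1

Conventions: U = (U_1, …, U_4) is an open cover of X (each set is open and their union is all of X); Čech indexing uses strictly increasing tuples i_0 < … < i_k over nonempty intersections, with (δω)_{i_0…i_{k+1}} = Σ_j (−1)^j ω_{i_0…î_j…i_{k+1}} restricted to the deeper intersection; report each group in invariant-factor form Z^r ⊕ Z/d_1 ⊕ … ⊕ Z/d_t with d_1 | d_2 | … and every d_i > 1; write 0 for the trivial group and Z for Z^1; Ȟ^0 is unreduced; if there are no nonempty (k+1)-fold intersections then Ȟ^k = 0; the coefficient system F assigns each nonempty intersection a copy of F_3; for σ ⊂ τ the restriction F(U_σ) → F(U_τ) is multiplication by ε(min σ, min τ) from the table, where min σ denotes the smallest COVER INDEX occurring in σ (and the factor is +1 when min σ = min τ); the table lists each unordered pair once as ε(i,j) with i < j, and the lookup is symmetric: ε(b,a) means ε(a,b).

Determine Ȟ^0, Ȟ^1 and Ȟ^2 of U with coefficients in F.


nonempty intersections:
  U12={p1,p2} U13={p1,p6} U14={p2,p6} U23={p1,p4,p5} U24={p2,p4} U34={p4,p6}
  U123={p1} U124={p2} U134={p6} U234={p4}
C dims 4,6,4; δ0: rk_F3 3; δ1: rk_F3 3
Ȟ^0: (4−3)−0=1 ⇒ Z/3
Ȟ^1: (6−3)−3=0 ⇒ 0
Ȟ^2: (4−0)−3=1 ⇒ Z/3

Ȟ^0(U;F) ≅ Z/3, Ȟ^1(U;F) ≅ 0, Ȟ^2(U;F) ≅ Z/3


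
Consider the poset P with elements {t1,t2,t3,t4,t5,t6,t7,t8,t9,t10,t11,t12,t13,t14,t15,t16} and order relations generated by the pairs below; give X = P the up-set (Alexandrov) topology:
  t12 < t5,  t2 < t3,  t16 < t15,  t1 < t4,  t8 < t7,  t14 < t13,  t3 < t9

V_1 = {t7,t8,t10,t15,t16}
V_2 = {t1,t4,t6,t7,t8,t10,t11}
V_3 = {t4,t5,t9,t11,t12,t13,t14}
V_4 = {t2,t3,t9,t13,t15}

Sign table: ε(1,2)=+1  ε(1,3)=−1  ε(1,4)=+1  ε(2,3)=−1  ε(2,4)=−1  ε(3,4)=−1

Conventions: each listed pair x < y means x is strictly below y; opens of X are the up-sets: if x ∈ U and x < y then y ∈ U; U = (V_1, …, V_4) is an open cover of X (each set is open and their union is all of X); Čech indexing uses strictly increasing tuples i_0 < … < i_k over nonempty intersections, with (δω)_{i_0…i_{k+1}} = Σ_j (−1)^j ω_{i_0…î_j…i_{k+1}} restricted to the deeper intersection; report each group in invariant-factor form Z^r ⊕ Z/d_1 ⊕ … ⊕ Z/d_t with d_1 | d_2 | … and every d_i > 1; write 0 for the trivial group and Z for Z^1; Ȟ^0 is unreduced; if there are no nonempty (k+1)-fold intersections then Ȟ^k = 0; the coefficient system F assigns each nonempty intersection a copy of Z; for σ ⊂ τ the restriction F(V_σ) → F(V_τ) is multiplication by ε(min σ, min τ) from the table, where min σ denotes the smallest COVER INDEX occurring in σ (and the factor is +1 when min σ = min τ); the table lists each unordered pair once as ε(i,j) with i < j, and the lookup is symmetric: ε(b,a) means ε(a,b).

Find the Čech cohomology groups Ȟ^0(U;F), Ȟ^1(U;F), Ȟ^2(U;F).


Ȟ^0(U;F) ≅ Z,  Ȟ^1(U;F) ≅ Z,  Ȟ^2(U;F) ≅ 0

nerve of the cover:
  V12={t7,t8,t10} V14={t15} V23={t4,t11} V34={t9,t13}
C dims 4,4; δ0: rk 3, SNF 1^3
Ȟ^0 = (4 − 3) − 0 = 1, so Ȟ^0 ≅ Z
Ȟ^1 = (4 − 0) − 3 = 1, so Ȟ^1 ≅ Z
Ȟ^2 = (0 − 0) − 0 = 0, so Ȟ^2 ≅ 0


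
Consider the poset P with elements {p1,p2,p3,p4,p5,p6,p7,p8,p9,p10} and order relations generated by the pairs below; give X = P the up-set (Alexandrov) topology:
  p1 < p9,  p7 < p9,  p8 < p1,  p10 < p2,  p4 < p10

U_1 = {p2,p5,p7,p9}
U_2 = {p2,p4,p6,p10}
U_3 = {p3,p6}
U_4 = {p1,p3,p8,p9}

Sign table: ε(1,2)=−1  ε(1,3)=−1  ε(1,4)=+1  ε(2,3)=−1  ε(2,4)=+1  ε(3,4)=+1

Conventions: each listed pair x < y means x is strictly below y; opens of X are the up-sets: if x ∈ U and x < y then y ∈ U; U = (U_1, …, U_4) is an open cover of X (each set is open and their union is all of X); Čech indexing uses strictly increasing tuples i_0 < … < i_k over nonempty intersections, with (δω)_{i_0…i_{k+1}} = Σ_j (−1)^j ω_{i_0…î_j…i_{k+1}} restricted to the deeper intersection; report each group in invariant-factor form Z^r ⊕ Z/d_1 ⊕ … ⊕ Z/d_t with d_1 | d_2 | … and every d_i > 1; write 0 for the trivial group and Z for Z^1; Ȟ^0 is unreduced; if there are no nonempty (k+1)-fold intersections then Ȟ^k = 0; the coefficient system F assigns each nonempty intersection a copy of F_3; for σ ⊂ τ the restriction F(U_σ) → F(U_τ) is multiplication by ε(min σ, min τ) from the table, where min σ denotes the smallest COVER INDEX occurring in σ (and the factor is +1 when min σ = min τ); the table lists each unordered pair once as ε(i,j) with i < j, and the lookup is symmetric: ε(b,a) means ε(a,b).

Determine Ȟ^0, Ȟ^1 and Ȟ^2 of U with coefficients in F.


cover nerve:
  U12={p2} U14={p9} U23={p6} U34={p3}
C dims 4,4; δ0: rk_F3 3
Ȟ^0: (4−3)−0=1 ⇒ Z/3
Ȟ^1: (4−0)−3=1 ⇒ Z/3
Ȟ^2: (0−0)−0=0 ⇒ 0

Ȟ^0 = Z/3, Ȟ^1 = Z/3, Ȟ^2 = 0


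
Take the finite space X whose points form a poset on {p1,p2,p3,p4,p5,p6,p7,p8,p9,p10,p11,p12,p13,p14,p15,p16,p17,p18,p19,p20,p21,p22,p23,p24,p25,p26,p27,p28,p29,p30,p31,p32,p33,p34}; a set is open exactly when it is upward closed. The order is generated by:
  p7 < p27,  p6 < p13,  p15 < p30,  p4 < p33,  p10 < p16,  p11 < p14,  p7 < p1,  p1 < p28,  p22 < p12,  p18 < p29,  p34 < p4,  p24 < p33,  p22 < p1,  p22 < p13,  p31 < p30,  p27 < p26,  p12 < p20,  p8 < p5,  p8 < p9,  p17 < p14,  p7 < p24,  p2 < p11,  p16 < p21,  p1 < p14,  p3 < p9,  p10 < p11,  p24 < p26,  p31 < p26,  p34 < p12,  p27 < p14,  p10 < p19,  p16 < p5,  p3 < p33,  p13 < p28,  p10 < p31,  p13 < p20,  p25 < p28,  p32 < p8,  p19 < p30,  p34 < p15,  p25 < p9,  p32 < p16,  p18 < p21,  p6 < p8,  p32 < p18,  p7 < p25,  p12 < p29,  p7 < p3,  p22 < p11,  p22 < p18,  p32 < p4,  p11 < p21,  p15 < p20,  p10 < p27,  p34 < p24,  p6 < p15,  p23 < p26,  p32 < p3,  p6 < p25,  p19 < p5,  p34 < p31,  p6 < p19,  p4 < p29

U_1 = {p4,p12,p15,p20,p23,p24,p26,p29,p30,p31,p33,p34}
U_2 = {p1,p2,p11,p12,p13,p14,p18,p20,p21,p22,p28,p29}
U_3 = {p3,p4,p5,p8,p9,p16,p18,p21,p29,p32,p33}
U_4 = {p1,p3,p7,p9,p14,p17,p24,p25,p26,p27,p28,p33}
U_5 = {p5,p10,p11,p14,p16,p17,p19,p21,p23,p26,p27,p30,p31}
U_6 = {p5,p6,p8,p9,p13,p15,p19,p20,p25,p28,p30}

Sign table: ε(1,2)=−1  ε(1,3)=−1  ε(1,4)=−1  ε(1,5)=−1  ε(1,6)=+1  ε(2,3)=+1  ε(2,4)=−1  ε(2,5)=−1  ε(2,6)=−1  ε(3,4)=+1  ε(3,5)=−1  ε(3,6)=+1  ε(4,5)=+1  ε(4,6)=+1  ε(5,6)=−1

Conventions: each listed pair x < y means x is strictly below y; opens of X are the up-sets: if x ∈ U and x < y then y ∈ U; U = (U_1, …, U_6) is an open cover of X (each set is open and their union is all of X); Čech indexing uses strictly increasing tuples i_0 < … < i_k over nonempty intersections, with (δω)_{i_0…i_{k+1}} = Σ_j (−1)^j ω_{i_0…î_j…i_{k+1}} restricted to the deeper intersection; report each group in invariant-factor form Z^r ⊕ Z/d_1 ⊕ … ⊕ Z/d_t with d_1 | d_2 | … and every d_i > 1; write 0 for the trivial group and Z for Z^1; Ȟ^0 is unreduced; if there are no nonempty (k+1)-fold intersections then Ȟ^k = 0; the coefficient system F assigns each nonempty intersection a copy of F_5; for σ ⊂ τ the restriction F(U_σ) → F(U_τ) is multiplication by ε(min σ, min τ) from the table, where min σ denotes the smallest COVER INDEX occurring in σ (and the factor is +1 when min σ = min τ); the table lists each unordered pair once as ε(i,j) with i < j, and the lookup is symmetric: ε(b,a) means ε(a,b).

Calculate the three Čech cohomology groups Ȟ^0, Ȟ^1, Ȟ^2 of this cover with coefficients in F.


intersection data:
  U12={p12,p20,p29} U13={p4,p29,p33} U14={p24,p26,p33} U15={p23,p26,p30,p31} U16={p15,p20,p30} U23={p18,p21,p29} U24={p1,p14,p28} U25={p11,p14,p21} U26={p13,p20,p28} U34={p3,p9,p33} U35={p5,p16,p21} U36={p5,p8,p9} U45={p14,p17,p26,p27} U46={p9,p25,p28} U56={p5,p19,p30}
  U123={p29} U126={p20} U134={p33} U145={p26} U156={p30} U235={p21} U245={p14} U246={p28} U346={p9} U356={p5}
C dims 6,15,10; δ0: rk_F5 6; δ1: rk_F5 9
Ȟ^0 = (6 − 6) − 0 = 0, so Ȟ^0 ≅ 0
Ȟ^1 = (15 − 9) − 6 = 0, so Ȟ^1 ≅ 0
Ȟ^2 = (10 − 0) − 9 = 1, so Ȟ^2 ≅ Z/5

Ȟ^0(U;F) ≅ 0; Ȟ^1(U;F) ≅ 0; Ȟ^2(U;F) ≅ Z/5


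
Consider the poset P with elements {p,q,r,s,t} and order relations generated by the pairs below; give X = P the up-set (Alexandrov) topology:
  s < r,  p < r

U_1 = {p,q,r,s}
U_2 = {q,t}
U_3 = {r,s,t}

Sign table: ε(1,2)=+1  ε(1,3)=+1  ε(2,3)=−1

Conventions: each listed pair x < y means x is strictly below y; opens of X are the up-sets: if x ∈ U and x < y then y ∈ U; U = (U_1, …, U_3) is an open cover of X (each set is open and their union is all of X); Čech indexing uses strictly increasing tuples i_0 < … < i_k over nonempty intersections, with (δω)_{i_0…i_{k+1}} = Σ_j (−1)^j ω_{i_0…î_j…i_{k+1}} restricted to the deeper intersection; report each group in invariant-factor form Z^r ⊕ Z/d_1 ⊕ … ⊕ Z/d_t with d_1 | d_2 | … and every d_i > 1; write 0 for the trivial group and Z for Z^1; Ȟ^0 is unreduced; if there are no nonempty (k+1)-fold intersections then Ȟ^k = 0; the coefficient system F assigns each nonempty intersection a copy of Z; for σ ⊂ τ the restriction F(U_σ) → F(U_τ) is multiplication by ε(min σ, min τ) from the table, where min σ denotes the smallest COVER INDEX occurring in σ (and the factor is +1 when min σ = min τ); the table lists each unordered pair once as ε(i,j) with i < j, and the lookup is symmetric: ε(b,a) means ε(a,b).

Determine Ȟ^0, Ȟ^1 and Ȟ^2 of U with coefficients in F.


Ȟ^0 = 0; Ȟ^1 = Z/2; Ȟ^2 = 0

nonempty overlaps:
  U12={q} U13={r,s} U23={t}
C dims 3,3; δ0: rk 3, SNF 1^2·2
degree 0: 3−3−0 = 0 → Ȟ^0 ≅ 0
degree 1: 3−0−3 = 0 plus torsion [2] → Ȟ^1 ≅ Z/2
degree 2: 0−0−0 = 0 → Ȟ^2 ≅ 0
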